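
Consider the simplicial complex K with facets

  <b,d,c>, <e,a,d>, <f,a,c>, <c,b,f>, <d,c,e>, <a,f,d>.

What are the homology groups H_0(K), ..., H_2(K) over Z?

Order the vertices as a < b < c < d < e < f. Listing each simplex with vertices in this order, K has dimension 2 with simplices:

  0-simplices (6): a, b, c, d, e, f
  1-simplices (12): ac, ad, ae, af, bc, bd, bf, cd, ce, cf, de, df
  2-simplices (6): acf, ade, adf, bcd, bcf, cde

Hence C_0 ≅ Z^6, C_1 ≅ Z^12, C_2 ≅ Z^6.

The boundary map ∂_1: C_1 → C_0 sends each edge [p,q] (with p < q) to q − p. For instance
  ∂bc = c − b.
As a 6×12 matrix over Z this has rank 5, with invariant factors (1,1,1,1,1).

The boundary map ∂_2: C_2 → C_1 maps a triangle to the signed sum of its edges. For instance
  ∂adf = df − af + ad,
  ∂ade = de − ae + ad.
The resulting 12×6 matrix has rank 6, and its Smith normal form has invariant factors (1,1,1,1,1,1).

Reading off H_k = ker ∂_k / im ∂_{k+1}:

  H_0: rank C_0 − rank ∂_1 = 6 − 5 = 1, and the invariant factors of ∂_1 are all 1, so H_0 ≅ Z.
  H_1: rank ker ∂_1 − rank ∂_2 = (12 − 5) − 6 = 1, and the invariant factors of ∂_2 are all 1, so H_1 ≅ Z.
  H_2: rank ker ∂_2 − rank ∂_3 = (6 − 6) − 0 = 0, and there is no ∂_3, so H_2 ≅ 0.

As a check, the Euler characteristic is 6 − 12 + 6 = 0, which agrees with 1 − 1 + 0 = 0.

H_0 ≅ Z,  H_1 ≅ Z,  H_2 = 0.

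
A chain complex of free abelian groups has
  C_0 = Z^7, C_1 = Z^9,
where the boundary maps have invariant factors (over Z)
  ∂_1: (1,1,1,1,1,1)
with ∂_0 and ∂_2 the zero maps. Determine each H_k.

H_0: b_0 = 7 − 0 − 6 = 1; torsion from ∂_1 factors > 1: none. So H_0 ≅ Z.
H_1: b_1 = 9 − 6 − 0 = 3; torsion from ∂_2 factors > 1: none. So H_1 ≅ Z^3.

H_0 ≅ Z,  H_1 ≅ Z^3.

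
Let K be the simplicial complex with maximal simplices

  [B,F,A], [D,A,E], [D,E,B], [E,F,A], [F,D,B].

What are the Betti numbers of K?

b_0 = 1, b_1 = 1, b_2 = 0.

K has 5 vertices, 10 edges, 5 triangles.
rank ∂_0 = 0, rank ∂_1 = 4 ⇒ b_0 = 5 − 0 − 4 = 1; all invariant factors of ∂_1 are 1 so no torsion. So H_0 ≅ Z.
rank ∂_1 = 4, rank ∂_2 = 5 ⇒ b_1 = 10 − 4 − 5 = 1; all invariant factors of ∂_2 are 1 so no torsion. So H_1 ≅ Z.
rank ∂_2 = 5, rank ∂_3 = 0 ⇒ b_2 = 5 − 5 − 0 = 0. So H_2 ≅ 0.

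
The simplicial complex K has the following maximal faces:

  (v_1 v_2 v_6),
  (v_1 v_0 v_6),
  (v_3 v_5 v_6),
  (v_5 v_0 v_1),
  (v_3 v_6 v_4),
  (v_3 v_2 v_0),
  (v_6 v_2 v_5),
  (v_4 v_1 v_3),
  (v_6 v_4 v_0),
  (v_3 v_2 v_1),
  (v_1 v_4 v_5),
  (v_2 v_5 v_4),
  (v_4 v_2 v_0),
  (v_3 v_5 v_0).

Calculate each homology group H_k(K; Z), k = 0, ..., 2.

H_0 ≅ Z,  H_1 ≅ Z^2,  H_2 ≅ Z.

We work with the vertex ordering v_0 < v_1 < v_2 < v_3 < v_4 < v_5 < v_6. The simplices of K, each written with vertices in increasing order, are:

  0-simplices (7): [v_0], [v_1], [v_2], [v_3], [v_4], [v_5], [v_6]
  1-simplices (21): (21 of them)
  2-simplices (14): (14 of them)

Hence C_0 ≅ Z^7, C_1 ≅ Z^21, C_2 ≅ Z^14.

Boundary ∂_1: C_1 → C_0 maps an edge to its endpoints' difference, ∂[p,q] = q − p.
The 7×21 boundary matrix has rank 6 and Smith normal form diag(1,1,1,1,1,1).

Boundary ∂_2: C_2 → C_1 sends each 2-simplex [p,q,r] to [q,r] − [p,r] + [p,q]. For instance
  ∂[v_1,v_2,v_3] = [v_2,v_3] − [v_1,v_3] + [v_1,v_2],
  ∂[v_2,v_4,v_5] = [v_4,v_5] − [v_2,v_5] + [v_2,v_4].
This gives a 21×14 integer matrix of rank 13; reducing to Smith normal form yields diagonal entries (1,1,1,1,1,1,1,1,1,1,1,1,1).

Computing H_k = (kernel of ∂_k) / (image of ∂_{k+1}):

  H_0: rank C_0 − rank ∂_1 = 7 − 6 = 1, and the invariant factors of ∂_1 are all 1, so H_0 ≅ Z.
  H_1: rank ker ∂_1 − rank ∂_2 = (21 − 6) − 13 = 2, and the invariant factors of ∂_2 are all 1, so H_1 ≅ Z^2.
  H_2: rank ker ∂_2 − rank ∂_3 = (14 − 13) − 0 = 1, and there is no ∂_3, so H_2 ≅ Z.

(K is a triangulation of the torus T^2.)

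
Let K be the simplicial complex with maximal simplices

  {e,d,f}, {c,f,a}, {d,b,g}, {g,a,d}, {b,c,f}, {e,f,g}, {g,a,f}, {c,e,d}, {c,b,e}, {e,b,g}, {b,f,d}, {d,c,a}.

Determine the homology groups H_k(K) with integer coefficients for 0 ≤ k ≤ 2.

Fix the vertex order a < b < c < d < e < f < g and write every simplex with vertices in increasing order. Then dim K = 2 and the simplices of K are:

  0-simplices (7): a, b, c, d, e, f, g
  1-simplices (18): ac, ad, af, ag, bc, bd, be, bf, bg, cd, ce, cf, de, df, dg, ef, eg, fg
  2-simplices (12): acd, acf, adg, afg, bce, bcf, bdf, bdg, beg, cde, def, efg

giving chain groups C_0 ≅ Z^7, C_1 ≅ Z^18, C_2 ≅ Z^12.

The boundary map ∂_1: C_1 → C_0 sends each edge [p,q] (with p < q) to q − p. For instance
  ∂cd = d − c.
The resulting 7×18 matrix has rank 6, and its Smith normal form has invariant factors (1,1,1,1,1,1).

Boundary ∂_2: C_2 → C_1 acts by ∂[p,q,r] = [q,r] − [p,r] + [p,q]. For instance
  ∂beg = eg − bg + be,
  ∂adg = dg − ag + ad.
This gives a 18×12 integer matrix of rank 12; reducing to Smith normal form yields diagonal entries (1,1,1,1,1,1,1,1,1,1,1,2).

Reading off H_k = ker ∂_k / im ∂_{k+1}:

  H_0: rank C_0 − rank ∂_1 = 7 − 6 = 1, and the invariant factors of ∂_1 are all 1, so H_0 ≅ Z.
  H_1: rank ker ∂_1 − rank ∂_2 = (18 − 6) − 12 = 0, and ∂_2 has invariant factor 2 > 1, so H_1 ≅ Z/2.
  H_2: rank ker ∂_2 − rank ∂_3 = (12 − 12) − 0 = 0, and there is no ∂_3, so H_2 ≅ 0.

H_0 = Z,  H_1 = Z/2,  H_2 = 0.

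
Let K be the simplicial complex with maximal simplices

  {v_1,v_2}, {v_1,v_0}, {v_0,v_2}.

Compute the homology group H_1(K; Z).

We work with the vertex ordering v_0 < v_1 < v_2. The simplices of K, each written with vertices in increasing order, are:

  0-simplices (3): [v_0], [v_1], [v_2]
  1-simplices (3): [v_0,v_1], [v_0,v_2], [v_1,v_2]

giving chain groups C_0 ≅ Z^3, C_1 ≅ Z^3.

The boundary map ∂_1: C_1 → C_0 is given by ∂[p,q] = [q] − [p]. For instance
  ∂[v_0,v_2] = [v_2] − [v_0].
The resulting 3×3 matrix has rank 2, and its Smith normal form has invariant factors (1,1).

Reading off H_k = ker ∂_k / im ∂_{k+1}:

  H_1: rank ker ∂_1 − rank ∂_2 = (3 − 2) − 0 = 1, and there is no ∂_2, so H_1 ≅ Z.

H_1 = Z.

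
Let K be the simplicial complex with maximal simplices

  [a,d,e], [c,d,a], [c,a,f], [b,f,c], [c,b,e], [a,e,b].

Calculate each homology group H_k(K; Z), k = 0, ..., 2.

H_0 = Z,  H_1 = Z,  H_2 = 0.

Fix the vertex order a < b < c < d < e < f and write every simplex with vertices in increasing order. Then dim K = 2 and the simplices of K are:

  0-simplices (6): a, b, c, d, e, f
  1-simplices (12): ab, ac, ad, ae, af, bc, be, bf, cd, ce, cf, de
  2-simplices (6): abe, acd, acf, ade, bce, bcf

giving chain groups C_0 ≅ Z^6, C_1 ≅ Z^12, C_2 ≅ Z^6.

The boundary map ∂_1: C_1 → C_0 is given by ∂[p,q] = [q] − [p].
As a 6×12 matrix over Z this has rank 5, with invariant factors (1,1,1,1,1).

The boundary map ∂_2: C_2 → C_1 maps a triangle to the signed sum of its edges. For instance
  ∂acf = cf − af + ac,
  ∂abe = be − ae + ab.
The resulting 12×6 matrix has rank 6, and its Smith normal form has invariant factors (1,1,1,1,1,1).

From H_k ≅ ker(∂_k) / im(∂_{k+1}) we obtain:

  H_0: rank C_0 − rank ∂_1 = 6 − 5 = 1, and the invariant factors of ∂_1 are all 1, so H_0 = Z.
  H_1: rank ker ∂_1 − rank ∂_2 = (12 − 5) − 6 = 1, and the invariant factors of ∂_2 are all 1, so H_1 = Z.
  H_2: rank ker ∂_2 − rank ∂_3 = (6 − 6) − 0 = 0, and there is no ∂_3, so H_2 = 0.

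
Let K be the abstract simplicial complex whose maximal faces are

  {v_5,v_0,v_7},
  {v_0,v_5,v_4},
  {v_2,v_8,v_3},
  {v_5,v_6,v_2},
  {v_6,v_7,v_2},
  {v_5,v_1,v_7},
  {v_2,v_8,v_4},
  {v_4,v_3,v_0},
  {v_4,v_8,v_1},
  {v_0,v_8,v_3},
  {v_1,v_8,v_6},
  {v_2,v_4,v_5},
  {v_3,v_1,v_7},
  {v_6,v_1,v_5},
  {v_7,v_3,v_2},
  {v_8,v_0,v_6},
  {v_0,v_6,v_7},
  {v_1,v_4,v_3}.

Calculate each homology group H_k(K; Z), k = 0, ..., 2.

H_0 = Z,  H_1 = Z ⊕ Z/2,  H_2 = 0.

Fix the vertex order v_0 < v_1 < v_2 < v_3 < v_4 < v_5 < v_6 < v_7 < v_8 and write every simplex with vertices in increasing order. Then dim K = 2 and the simplices of K are:

  0-simplices (9): [v_0], [v_1], [v_2], [v_3], [v_4], [v_5], [v_6], [v_7], [v_8]
  1-simplices (27): (27 of them)
  2-simplices (18): (18 of them)

giving chain groups C_0 ≅ Z^9, C_1 ≅ Z^27, C_2 ≅ Z^18.

The boundary map ∂_1: C_1 → C_0 is given by ∂[p,q] = [q] − [p]. For instance
  ∂[v_5,v_6] = [v_6] − [v_5].
As a 9×27 matrix over Z this has rank 8, with invariant factors (1,1,1,1,1,1,1,1).

∂_2: C_2 → C_1 maps a triangle to the signed sum of its edges. For instance
  ∂[v_0,v_6,v_8] = [v_6,v_8] − [v_0,v_8] + [v_0,v_6],
  ∂[v_2,v_4,v_5] = [v_4,v_5] − [v_2,v_5] + [v_2,v_4].
The 27×18 boundary matrix has rank 18 and Smith normal form diag(1,1,1,1,1,1,1,1,1,1,1,1,1,1,1,1,1,2).

Now H_k = ker ∂_k / im ∂_{k+1}, so:

  H_0: rank C_0 − rank ∂_1 = 9 − 8 = 1, and the invariant factors of ∂_1 are all 1, so H_0 ≅ Z.
  H_1: rank ker ∂_1 − rank ∂_2 = (27 − 8) − 18 = 1, and ∂_2 has invariant factor 2 > 1, so H_1 ≅ Z ⊕ Z/2.
  H_2: rank ker ∂_2 − rank ∂_3 = (18 − 18) − 0 = 0, and there is no ∂_3, so H_2 ≅ 0.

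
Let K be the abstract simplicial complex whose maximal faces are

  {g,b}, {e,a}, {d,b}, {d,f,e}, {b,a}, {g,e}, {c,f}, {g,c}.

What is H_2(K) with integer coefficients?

Fix the vertex order a < b < c < d < e < f < g and write every simplex with vertices in increasing order. Then dim K = 2 and the simplices of K are:

  0-simplices (7): a, b, c, d, e, f, g
  1-simplices (10): ab, ae, bd, bg, cf, cg, de, df, ef, eg
  2-simplices (1): def

so the chain groups are C_0 ≅ Z^7, C_1 ≅ Z^10, C_2 ≅ Z^1.

Boundary ∂_1: C_1 → C_0 maps an edge to its endpoints' difference, ∂[p,q] = q − p.
This gives a 7×10 integer matrix of rank 6; reducing to Smith normal form yields diagonal entries (1,1,1,1,1,1).

∂_2: C_2 → C_1 maps a triangle to the signed sum of its edges. For instance
  ∂def = ef − df + de.
This gives a 10×1 integer matrix of rank 1; reducing to Smith normal form yields diagonal entries (1).

Reading off H_k = ker ∂_k / im ∂_{k+1}:

  H_2: rank ker ∂_2 − rank ∂_3 = (1 − 1) − 0 = 0, and there is no ∂_3, so H_2 ≅ 0.

H_2 = 0.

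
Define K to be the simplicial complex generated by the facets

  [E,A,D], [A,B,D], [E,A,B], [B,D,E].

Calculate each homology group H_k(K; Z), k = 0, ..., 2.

Order the vertices as A < B < D < E. Listing each simplex with vertices in this order, K has dimension 2 with simplices:

  0-simplices (4): A, B, D, E
  1-simplices (6): AB, AD, AE, BD, BE, DE
  2-simplices (4): ABD, ABE, ADE, BDE

giving chain groups C_0 ≅ Z^4, C_1 ≅ Z^6, C_2 ≅ Z^4.

Boundary ∂_1: C_1 → C_0 maps an edge to its endpoints' difference, ∂[p,q] = q − p. For instance
  ∂AD = D − A.
The resulting 4×6 matrix has rank 3, and its Smith normal form has invariant factors (1,1,1).

∂_2: C_2 → C_1 acts by ∂[p,q,r] = [q,r] − [p,r] + [p,q]. For instance
  ∂ABD = BD − AD + AB,
  ∂BDE = DE − BE + BD.
The 6×4 boundary matrix has rank 3 and Smith normal form diag(1,1,1).

Computing H_k = (kernel of ∂_k) / (image of ∂_{k+1}):

  H_0: rank C_0 − rank ∂_1 = 4 − 3 = 1, and the invariant factors of ∂_1 are all 1, so H_0 ≅ Z.
  H_1: rank ker ∂_1 − rank ∂_2 = (6 − 3) − 3 = 0, and the invariant factors of ∂_2 are all 1, so H_1 ≅ 0.
  H_2: rank ker ∂_2 − rank ∂_3 = (4 − 3) − 0 = 1, and there is no ∂_3, so H_2 ≅ Z.

As a check, the Euler characteristic is 4 − 6 + 4 = 2, which agrees with 1 − 0 + 1 = 2.

H_0 ≅ Z,  H_1 = 0,  H_2 ≅ Z.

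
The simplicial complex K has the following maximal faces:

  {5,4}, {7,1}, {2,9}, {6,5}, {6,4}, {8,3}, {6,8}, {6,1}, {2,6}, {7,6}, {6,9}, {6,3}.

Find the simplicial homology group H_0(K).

Fix the vertex order 1 < 2 < 3 < 4 < 5 < 6 < 7 < 8 < 9 and write every simplex with vertices in increasing order. Then dim K = 1 and the simplices of K are:

  0-simplices (9): [1], [2], [3], [4], [5], [6], [7], [8], [9]
  1-simplices (12): [1,6], [1,7], [2,6], [2,9], [3,6], [3,8], [4,5], [4,6], [5,6], [6,7], [6,8], [6,9]

so the chain groups are C_0 ≅ Z^9, C_1 ≅ Z^12.

Boundary ∂_1: C_1 → C_0 is given by ∂[p,q] = [q] − [p]. For instance
  ∂[4,5] = [5] − [4].
The resulting 9×12 matrix has rank 8, and its Smith normal form has invariant factors (1,1,1,1,1,1,1,1).

Now H_k = ker ∂_k / im ∂_{k+1}, so:

  H_0: rank C_0 − rank ∂_1 = 9 − 8 = 1, and the invariant factors of ∂_1 are all 1, so H_0 ≅ Z.

(K is a triangulation of a wedge of 4 circles.)

H_0 = Z.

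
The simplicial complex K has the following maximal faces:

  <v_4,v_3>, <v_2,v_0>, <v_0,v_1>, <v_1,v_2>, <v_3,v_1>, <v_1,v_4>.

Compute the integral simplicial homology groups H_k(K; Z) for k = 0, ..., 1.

We work with the vertex ordering v_0 < v_1 < v_2 < v_3 < v_4. The simplices of K, each written with vertices in increasing order, are:

  0-simplices (5): [v_0], [v_1], [v_2], [v_3], [v_4]
  1-simplices (6): [v_0,v_1], [v_0,v_2], [v_1,v_2], [v_1,v_3], [v_1,v_4], [v_3,v_4]

Hence C_0 ≅ Z^5, C_1 ≅ Z^6.

The boundary map ∂_1: C_1 → C_0 is given by ∂[p,q] = [q] − [p].
The resulting 5×6 matrix has rank 4, and its Smith normal form has invariant factors (1,1,1,1).

Now H_k = ker ∂_k / im ∂_{k+1}, so:

  H_0: rank C_0 − rank ∂_1 = 5 − 4 = 1, and the invariant factors of ∂_1 are all 1, so H_0 ≅ Z.
  H_1: rank ker ∂_1 − rank ∂_2 = (6 − 4) − 0 = 2, and there is no ∂_2, so H_1 ≅ Z^2.

H_0 = Z,  H_1 = Z^2.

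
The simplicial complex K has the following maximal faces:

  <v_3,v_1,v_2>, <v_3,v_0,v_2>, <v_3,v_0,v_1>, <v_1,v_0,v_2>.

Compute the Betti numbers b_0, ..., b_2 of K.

b_0 = 1, b_1 = 0, b_2 = 1.

K has 4 vertices, 6 edges, 4 triangles.
rank ∂_0 = 0, rank ∂_1 = 3 ⇒ b_0 = 4 − 0 − 3 = 1; all invariant factors of ∂_1 are 1 so no torsion. So H_0 ≅ Z.
rank ∂_1 = 3, rank ∂_2 = 3 ⇒ b_1 = 6 − 3 − 3 = 0; all invariant factors of ∂_2 are 1 so no torsion. So H_1 ≅ 0.
rank ∂_2 = 3, rank ∂_3 = 0 ⇒ b_2 = 4 − 3 − 0 = 1. So H_2 ≅ Z.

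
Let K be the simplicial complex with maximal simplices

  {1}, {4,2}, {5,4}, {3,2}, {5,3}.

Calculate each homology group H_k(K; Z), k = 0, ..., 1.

H_0 ≅ Z^2,  H_1 ≅ Z.

Take the total order 1 < 2 < 3 < 4 < 5 on the vertex set. Then K (dimension 1) consists of the simplices:

  0-simplices (5): [1], [2], [3], [4], [5]
  1-simplices (4): [2,3], [2,4], [3,5], [4,5]

so the chain groups are C_0 ≅ Z^5, C_1 ≅ Z^4.

The boundary map ∂_1: C_1 → C_0 is given by ∂[p,q] = [q] − [p].
The resulting 5×4 matrix has rank 3, and its Smith normal form has invariant factors (1,1,1).

From H_k ≅ ker(∂_k) / im(∂_{k+1}) we obtain:

  H_0: rank C_0 − rank ∂_1 = 5 − 3 = 2, and the invariant factors of ∂_1 are all 1, so H_0 ≅ Z^2.
  H_1: rank ker ∂_1 − rank ∂_2 = (4 − 3) − 0 = 1, and there is no ∂_2, so H_1 ≅ Z.

As a check, the Euler characteristic is 5 − 4 = 1, which agrees with 2 − 1 = 1.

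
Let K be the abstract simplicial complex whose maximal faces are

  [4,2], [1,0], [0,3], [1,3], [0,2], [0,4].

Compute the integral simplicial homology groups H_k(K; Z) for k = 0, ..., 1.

Fix the vertex order 0 < 1 < 2 < 3 < 4 and write every simplex with vertices in increasing order. Then dim K = 1 and the simplices of K are:

  0-simplices (5): [0], [1], [2], [3], [4]
  1-simplices (6): [0,1], [0,2], [0,3], [0,4], [1,3], [2,4]

so the chain groups are C_0 ≅ Z^5, C_1 ≅ Z^6.

Boundary ∂_1: C_1 → C_0 sends each edge [p,q] (with p < q) to q − p. For instance
  ∂[0,3] = [3] − [0].
The 5×6 boundary matrix has rank 4 and Smith normal form diag(1,1,1,1).

Reading off H_k = ker ∂_k / im ∂_{k+1}:

  H_0: rank C_0 − rank ∂_1 = 5 − 4 = 1, and the invariant factors of ∂_1 are all 1, so H_0 ≅ Z.
  H_1: rank ker ∂_1 − rank ∂_2 = (6 − 4) − 0 = 2, and there is no ∂_2, so H_1 ≅ Z^2.

As a check, the Euler characteristic is 5 − 6 = -1, which agrees with 1 − 2 = -1.
(K is a triangulation of a wedge of 2 circles.)

H_0 ≅ Z,  H_1 ≅ Z^2.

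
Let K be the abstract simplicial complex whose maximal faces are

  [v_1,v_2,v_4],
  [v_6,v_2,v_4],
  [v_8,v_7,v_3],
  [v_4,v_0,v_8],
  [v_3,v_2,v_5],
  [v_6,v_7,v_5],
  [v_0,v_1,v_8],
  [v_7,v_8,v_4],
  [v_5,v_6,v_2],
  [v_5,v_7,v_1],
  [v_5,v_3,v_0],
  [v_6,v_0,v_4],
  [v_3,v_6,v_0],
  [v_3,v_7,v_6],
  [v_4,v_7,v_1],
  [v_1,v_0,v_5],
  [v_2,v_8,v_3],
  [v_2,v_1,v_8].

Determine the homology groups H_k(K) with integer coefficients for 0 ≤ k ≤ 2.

Fix the vertex order v_0 < v_1 < v_2 < v_3 < v_4 < v_5 < v_6 < v_7 < v_8 and write every simplex with vertices in increasing order. Then dim K = 2 and the simplices of K are:

  0-simplices (9): [v_0], [v_1], [v_2], [v_3], [v_4], [v_5], [v_6], [v_7], [v_8]
  1-simplices (27): (27 of them)
  2-simplices (18): (18 of them)

giving chain groups C_0 ≅ Z^9, C_1 ≅ Z^27, C_2 ≅ Z^18.

The boundary map ∂_1: C_1 → C_0 sends each edge [p,q] (with p < q) to q − p.
This gives a 9×27 integer matrix of rank 8; reducing to Smith normal form yields diagonal entries (1,1,1,1,1,1,1,1).

The boundary map ∂_2: C_2 → C_1 acts by ∂[p,q,r] = [q,r] − [p,r] + [p,q]. For instance
  ∂[v_0,v_4,v_8] = [v_4,v_8] − [v_0,v_8] + [v_0,v_4],
  ∂[v_0,v_4,v_6] = [v_4,v_6] − [v_0,v_6] + [v_0,v_4].
This gives a 27×18 integer matrix of rank 18; reducing to Smith normal form yields diagonal entries (1,1,1,1,1,1,1,1,1,1,1,1,1,1,1,1,1,2).

Computing H_k = (kernel of ∂_k) / (image of ∂_{k+1}):

  H_0: rank C_0 − rank ∂_1 = 9 − 8 = 1, and the invariant factors of ∂_1 are all 1, so H_0 = Z.
  H_1: rank ker ∂_1 − rank ∂_2 = (27 − 8) − 18 = 1, and ∂_2 has invariant factor 2 > 1, so H_1 = Z × Z/2.
  H_2: rank ker ∂_2 − rank ∂_3 = (18 − 18) − 0 = 0, and there is no ∂_3, so H_2 = 0.

H_0 = Z,  H_1 = Z × Z/2,  H_2 = 0.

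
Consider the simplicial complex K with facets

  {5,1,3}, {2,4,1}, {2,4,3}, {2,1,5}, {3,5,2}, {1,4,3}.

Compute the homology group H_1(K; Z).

We work with the vertex ordering 1 < 2 < 3 < 4 < 5. The simplices of K, each written with vertices in increasing order, are:

  0-simplices (5): [1], [2], [3], [4], [5]
  1-simplices (9): [1,2], [1,3], [1,4], [1,5], [2,3], [2,4], [2,5], [3,4], [3,5]
  2-simplices (6): [1,2,4], [1,2,5], [1,3,4], [1,3,5], [2,3,4], [2,3,5]

so the chain groups are C_0 ≅ Z^5, C_1 ≅ Z^9, C_2 ≅ Z^6.

Boundary ∂_1: C_1 → C_0 sends each edge [p,q] (with p < q) to q − p. For instance
  ∂[3,5] = [5] − [3].
The resulting 5×9 matrix has rank 4, and its Smith normal form has invariant factors (1,1,1,1).

Boundary ∂_2: C_2 → C_1 maps a triangle to the signed sum of its edges. For instance
  ∂[2,3,5] = [3,5] − [2,5] + [2,3],
  ∂[1,2,5] = [2,5] − [1,5] + [1,2].
The 9×6 boundary matrix has rank 5 and Smith normal form diag(1,1,1,1,1).

Now H_k = ker ∂_k / im ∂_{k+1}, so:

  H_1: rank ker ∂_1 − rank ∂_2 = (9 − 4) − 5 = 0, and the invariant factors of ∂_2 are all 1, so H_1 = 0.

H_1 ≅ 0.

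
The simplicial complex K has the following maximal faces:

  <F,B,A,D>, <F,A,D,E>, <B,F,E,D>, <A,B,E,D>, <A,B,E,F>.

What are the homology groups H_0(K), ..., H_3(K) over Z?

H_0 = Z,  H_1 = 0,  H_2 = 0,  H_3 = Z.

We work with the vertex ordering A < B < D < E < F. The simplices of K, each written with vertices in increasing order, are:

  0-simplices (5): A, B, D, E, F
  1-simplices (10): AB, AD, AE, AF, BD, BE, BF, DE, DF, EF
  2-simplices (10): ABD, ABE, ABF, ADE, ADF, AEF, BDE, BDF, BEF, DEF
  3-simplices (5): ABDE, ABDF, ABEF, ADEF, BDEF

giving chain groups C_0 ≅ Z^5, C_1 ≅ Z^10, C_2 ≅ Z^10, C_3 ≅ Z^5.

Boundary ∂_1: C_1 → C_0 maps an edge to its endpoints' difference, ∂[p,q] = q − p. For instance
  ∂BE = E − B.
The 5×10 boundary matrix has rank 4 and Smith normal form diag(1,1,1,1).

The boundary map ∂_2: C_2 → C_1 acts by ∂[p,q,r] = [q,r] − [p,r] + [p,q]. For instance
  ∂ADE = DE − AE + AD,
  ∂AEF = EF − AF + AE.
The resulting 10×10 matrix has rank 6, and its Smith normal form has invariant factors (1,1,1,1,1,1).

Boundary ∂_3: C_3 → C_2 sends each 3-simplex σ to the alternating sum Σ_i (−1)^i (σ with its i-th vertex removed). For instance
  ∂ADEF = DEF − AEF + ADF − ADE,
  ∂BDEF = DEF − BEF + BDF − BDE.
The 10×5 boundary matrix has rank 4 and Smith normal form diag(1,1,1,1).

Reading off H_k = ker ∂_k / im ∂_{k+1}:

  H_0: rank C_0 − rank ∂_1 = 5 − 4 = 1, and the invariant factors of ∂_1 are all 1, so H_0 ≅ Z.
  H_1: rank ker ∂_1 − rank ∂_2 = (10 − 4) − 6 = 0, and the invariant factors of ∂_2 are all 1, so H_1 ≅ 0.
  H_2: rank ker ∂_2 − rank ∂_3 = (10 − 6) − 4 = 0, and the invariant factors of ∂_3 are all 1, so H_2 ≅ 0.
  H_3: rank ker ∂_3 − rank ∂_4 = (5 − 4) − 0 = 1, and there is no ∂_4, so H_3 ≅ Z.

As a check, the Euler characteristic is 5 − 10 + 10 − 5 = 0, which agrees with 1 − 0 + 0 − 1 = 0.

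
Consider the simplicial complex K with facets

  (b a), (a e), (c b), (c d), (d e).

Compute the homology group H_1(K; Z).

We work with the vertex ordering a < b < c < d < e. The simplices of K, each written with vertices in increasing order, are:

  0-simplices (5): a, b, c, d, e
  1-simplices (5): ab, ae, bc, cd, de

so the chain groups are C_0 ≅ Z^5, C_1 ≅ Z^5.

Boundary ∂_1: C_1 → C_0 is given by ∂[p,q] = [q] − [p].
This gives a 5×5 integer matrix of rank 4; reducing to Smith normal form yields diagonal entries (1,1,1,1).

Reading off H_k = ker ∂_k / im ∂_{k+1}:

  H_1: rank ker ∂_1 − rank ∂_2 = (5 − 4) − 0 = 1, and there is no ∂_2, so H_1 = Z.

H_1 = Z.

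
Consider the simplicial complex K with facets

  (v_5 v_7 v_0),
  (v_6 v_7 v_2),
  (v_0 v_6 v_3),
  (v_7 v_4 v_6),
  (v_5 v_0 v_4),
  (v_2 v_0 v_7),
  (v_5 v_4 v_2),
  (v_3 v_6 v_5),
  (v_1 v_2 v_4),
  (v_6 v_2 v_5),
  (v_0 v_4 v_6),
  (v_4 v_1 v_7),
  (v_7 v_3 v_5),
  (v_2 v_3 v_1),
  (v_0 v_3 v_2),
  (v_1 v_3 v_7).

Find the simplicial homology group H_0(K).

Fix the vertex order v_0 < v_1 < v_2 < v_3 < v_4 < v_5 < v_6 < v_7 and write every simplex with vertices in increasing order. Then dim K = 2 and the simplices of K are:

  0-simplices (8): [v_0], [v_1], [v_2], [v_3], [v_4], [v_5], [v_6], [v_7]
  1-simplices (24): (24 of them)
  2-simplices (16): (16 of them)

giving chain groups C_0 ≅ Z^8, C_1 ≅ Z^24, C_2 ≅ Z^16.

The boundary map ∂_1: C_1 → C_0 is given by ∂[p,q] = [q] − [p].
The resulting 8×24 matrix has rank 7, and its Smith normal form has invariant factors (1,1,1,1,1,1,1).

The boundary map ∂_2: C_2 → C_1 sends each 2-simplex [p,q,r] to [q,r] − [p,r] + [p,q]. For instance
  ∂[v_1,v_4,v_7] = [v_4,v_7] − [v_1,v_7] + [v_1,v_4],
  ∂[v_3,v_5,v_7] = [v_5,v_7] − [v_3,v_7] + [v_3,v_5].
The resulting 24×16 matrix has rank 15, and its Smith normal form has invariant factors (1,1,1,1,1,1,1,1,1,1,1,1,1,1,1).

From H_k ≅ ker(∂_k) / im(∂_{k+1}) we obtain:

  H_0: rank C_0 − rank ∂_1 = 8 − 7 = 1, and the invariant factors of ∂_1 are all 1, so H_0 = Z.

H_0 ≅ Z.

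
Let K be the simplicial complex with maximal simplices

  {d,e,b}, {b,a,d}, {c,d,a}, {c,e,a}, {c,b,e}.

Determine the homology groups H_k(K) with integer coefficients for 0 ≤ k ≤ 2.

H_0 = Z,  H_1 = Z,  H_2 = 0.

Fix the vertex order a < b < c < d < e and write every simplex with vertices in increasing order. Then dim K = 2 and the simplices of K are:

  0-simplices (5): a, b, c, d, e
  1-simplices (10): ab, ac, ad, ae, bc, bd, be, cd, ce, de
  2-simplices (5): abd, acd, ace, bce, bde

so the chain groups are C_0 ≅ Z^5, C_1 ≅ Z^10, C_2 ≅ Z^5.

Boundary ∂_1: C_1 → C_0 is given by ∂[p,q] = [q] − [p]. For instance
  ∂ce = e − c.
The 5×10 boundary matrix has rank 4 and Smith normal form diag(1,1,1,1).

The boundary map ∂_2: C_2 → C_1 acts by ∂[p,q,r] = [q,r] − [p,r] + [p,q]. For instance
  ∂bde = de − be + bd,
  ∂abd = bd − ad + ab.
This gives a 10×5 integer matrix of rank 5; reducing to Smith normal form yields diagonal entries (1,1,1,1,1).

Now H_k = ker ∂_k / im ∂_{k+1}, so:

  H_0: rank C_0 − rank ∂_1 = 5 − 4 = 1, and the invariant factors of ∂_1 are all 1, so H_0 ≅ Z.
  H_1: rank ker ∂_1 − rank ∂_2 = (10 − 4) − 5 = 1, and the invariant factors of ∂_2 are all 1, so H_1 ≅ Z.
  H_2: rank ker ∂_2 − rank ∂_3 = (5 − 5) − 0 = 0, and there is no ∂_3, so H_2 ≅ 0.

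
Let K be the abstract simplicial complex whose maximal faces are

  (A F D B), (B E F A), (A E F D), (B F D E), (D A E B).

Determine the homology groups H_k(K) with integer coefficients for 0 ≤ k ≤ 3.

We work with the vertex ordering A < B < D < E < F. The simplices of K, each written with vertices in increasing order, are:

  0-simplices (5): A, B, D, E, F
  1-simplices (10): AB, AD, AE, AF, BD, BE, BF, DE, DF, EF
  2-simplices (10): ABD, ABE, ABF, ADE, ADF, AEF, BDE, BDF, BEF, DEF
  3-simplices (5): ABDE, ABDF, ABEF, ADEF, BDEF

giving chain groups C_0 ≅ Z^5, C_1 ≅ Z^10, C_2 ≅ Z^10, C_3 ≅ Z^5.

∂_1: C_1 → C_0 maps an edge to its endpoints' difference, ∂[p,q] = q − p.
This gives a 5×10 integer matrix of rank 4; reducing to Smith normal form yields diagonal entries (1,1,1,1).

Boundary ∂_2: C_2 → C_1 maps a triangle to the signed sum of its edges. For instance
  ∂AEF = EF − AF + AE,
  ∂ABF = BF − AF + AB.
The 10×10 boundary matrix has rank 6 and Smith normal form diag(1,1,1,1,1,1).

The boundary map ∂_3: C_3 → C_2 sends each 3-simplex σ to the alternating sum Σ_i (−1)^i (σ with its i-th vertex removed). For instance
  ∂ADEF = DEF − AEF + ADF − ADE,
  ∂ABDE = BDE − ADE + ABE − ABD.
This gives a 10×5 integer matrix of rank 4; reducing to Smith normal form yields diagonal entries (1,1,1,1).

Now H_k = ker ∂_k / im ∂_{k+1}, so:

  H_0: rank C_0 − rank ∂_1 = 5 − 4 = 1, and the invariant factors of ∂_1 are all 1, so H_0 ≅ Z.
  H_1: rank ker ∂_1 − rank ∂_2 = (10 − 4) − 6 = 0, and the invariant factors of ∂_2 are all 1, so H_1 ≅ 0.
  H_2: rank ker ∂_2 − rank ∂_3 = (10 − 6) − 4 = 0, and the invariant factors of ∂_3 are all 1, so H_2 ≅ 0.
  H_3: rank ker ∂_3 − rank ∂_4 = (5 − 4) − 0 = 1, and there is no ∂_4, so H_3 ≅ Z.

As a check, the Euler characteristic is 5 − 10 + 10 − 5 = 0, which agrees with 1 − 0 + 0 − 1 = 0.
(K is a triangulation of the 3-sphere S^3.)

H_0 ≅ Z,  H_1 = 0,  H_2 = 0,  H_3 ≅ Z.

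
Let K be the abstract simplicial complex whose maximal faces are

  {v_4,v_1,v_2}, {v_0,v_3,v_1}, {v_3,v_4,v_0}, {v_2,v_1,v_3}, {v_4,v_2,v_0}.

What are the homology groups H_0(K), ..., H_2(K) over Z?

We work with the vertex ordering v_0 < v_1 < v_2 < v_3 < v_4. The simplices of K, each written with vertices in increasing order, are:

  0-simplices (5): [v_0], [v_1], [v_2], [v_3], [v_4]
  1-simplices (10): [v_0,v_1], [v_0,v_2], [v_0,v_3], [v_0,v_4], [v_1,v_2], [v_1,v_3], [v_1,v_4], [v_2,v_3], [v_2,v_4], [v_3,v_4]
  2-simplices (5): [v_0,v_1,v_3], [v_0,v_2,v_4], [v_0,v_3,v_4], [v_1,v_2,v_3], [v_1,v_2,v_4]

so the chain groups are C_0 ≅ Z^5, C_1 ≅ Z^10, C_2 ≅ Z^5.

∂_1: C_1 → C_0 is given by ∂[p,q] = [q] − [p]. For instance
  ∂[v_0,v_4] = [v_4] − [v_0].
The 5×10 boundary matrix has rank 4 and Smith normal form diag(1,1,1,1).

The boundary map ∂_2: C_2 → C_1 acts by ∂[p,q,r] = [q,r] − [p,r] + [p,q]. For instance
  ∂[v_0,v_2,v_4] = [v_2,v_4] − [v_0,v_4] + [v_0,v_2],
  ∂[v_0,v_3,v_4] = [v_3,v_4] − [v_0,v_4] + [v_0,v_3].
The 10×5 boundary matrix has rank 5 and Smith normal form diag(1,1,1,1,1).

Now H_k = ker ∂_k / im ∂_{k+1}, so:

  H_0: rank C_0 − rank ∂_1 = 5 − 4 = 1, and the invariant factors of ∂_1 are all 1, so H_0 ≅ Z.
  H_1: rank ker ∂_1 − rank ∂_2 = (10 − 4) − 5 = 1, and the invariant factors of ∂_2 are all 1, so H_1 ≅ Z.
  H_2: rank ker ∂_2 − rank ∂_3 = (5 − 5) − 0 = 0, and there is no ∂_3, so H_2 ≅ 0.

H_0 ≅ Z,  H_1 ≅ Z,  H_2 = 0.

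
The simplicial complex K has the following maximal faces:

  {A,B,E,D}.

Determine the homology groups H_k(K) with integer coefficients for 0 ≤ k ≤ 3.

H_0 = Z,  H_1 = 0,  H_2 = 0,  H_3 = 0.

Order the vertices as A < B < D < E. Listing each simplex with vertices in this order, K has dimension 3 with simplices:

  0-simplices (4): A, B, D, E
  1-simplices (6): AB, AD, AE, BD, BE, DE
  2-simplices (4): ABD, ABE, ADE, BDE
  3-simplices (1): ABDE

Hence C_0 ≅ Z^4, C_1 ≅ Z^6, C_2 ≅ Z^4, C_3 ≅ Z^1.

The boundary map ∂_1: C_1 → C_0 sends each edge [p,q] (with p < q) to q − p. For instance
  ∂AB = B − A.
The 4×6 boundary matrix has rank 3 and Smith normal form diag(1,1,1).

The boundary map ∂_2: C_2 → C_1 sends each 2-simplex [p,q,r] to [q,r] − [p,r] + [p,q]. For instance
  ∂ABD = BD − AD + AB,
  ∂BDE = DE − BE + BD.
This gives a 6×4 integer matrix of rank 3; reducing to Smith normal form yields diagonal entries (1,1,1).

The boundary map ∂_3: C_3 → C_2 sends each 3-simplex σ to the alternating sum Σ_i (−1)^i (σ with its i-th vertex removed). For instance
  ∂ABDE = BDE − ADE + ABE − ABD.
The 4×1 boundary matrix has rank 1 and Smith normal form diag(1).

Now H_k = ker ∂_k / im ∂_{k+1}, so:

  H_0: rank C_0 − rank ∂_1 = 4 − 3 = 1, and the invariant factors of ∂_1 are all 1, so H_0 = Z.
  H_1: rank ker ∂_1 − rank ∂_2 = (6 − 3) − 3 = 0, and the invariant factors of ∂_2 are all 1, so H_1 = 0.
  H_2: rank ker ∂_2 − rank ∂_3 = (4 − 3) − 1 = 0, and the invariant factors of ∂_3 are all 1, so H_2 = 0.
  H_3: rank ker ∂_3 − rank ∂_4 = (1 − 1) − 0 = 0, and there is no ∂_4, so H_3 = 0.

As a check, the Euler characteristic is 4 − 6 + 4 − 1 = 1, which agrees with 1 − 0 + 0 − 0 = 1.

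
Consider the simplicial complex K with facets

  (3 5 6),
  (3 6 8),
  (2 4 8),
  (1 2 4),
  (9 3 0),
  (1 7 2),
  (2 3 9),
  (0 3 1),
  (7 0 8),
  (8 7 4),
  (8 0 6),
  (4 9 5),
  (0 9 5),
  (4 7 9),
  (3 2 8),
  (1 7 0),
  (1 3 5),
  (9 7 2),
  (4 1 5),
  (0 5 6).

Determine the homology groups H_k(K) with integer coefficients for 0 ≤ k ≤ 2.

Fix the vertex order 0 < 1 < 2 < 3 < 4 < 5 < 6 < 7 < 8 < 9 and write every simplex with vertices in increasing order. Then dim K = 2 and the simplices of K are:

  0-simplices (10): [0], [1], [2], [3], [4], [5], [6], [7], [8], [9]
  1-simplices (30): (30 of them)
  2-simplices (20): (20 of them)

so the chain groups are C_0 ≅ Z^10, C_1 ≅ Z^30, C_2 ≅ Z^20.

∂_1: C_1 → C_0 maps an edge to its endpoints' difference, ∂[p,q] = q − p. For instance
  ∂[1,7] = [7] − [1].
As a 10×30 matrix over Z this has rank 9, with invariant factors (1,1,1,1,1,1,1,1,1).

Boundary ∂_2: C_2 → C_1 acts by ∂[p,q,r] = [q,r] − [p,r] + [p,q]. For instance
  ∂[0,3,9] = [3,9] − [0,9] + [0,3],
  ∂[0,5,9] = [5,9] − [0,9] + [0,5].
This gives a 30×20 integer matrix of rank 20; reducing to Smith normal form yields diagonal entries (1,1,1,1,1,1,1,1,1,1,1,1,1,1,1,1,1,1,1,2).

Reading off H_k = ker ∂_k / im ∂_{k+1}:

  H_0: rank C_0 − rank ∂_1 = 10 − 9 = 1, and the invariant factors of ∂_1 are all 1, so H_0 ≅ Z.
  H_1: rank ker ∂_1 − rank ∂_2 = (30 − 9) − 20 = 1, and ∂_2 has invariant factor 2 > 1, so H_1 ≅ Z ⊕ Z_2.
  H_2: rank ker ∂_2 − rank ∂_3 = (20 − 20) − 0 = 0, and there is no ∂_3, so H_2 ≅ 0.

As a check, the Euler characteristic is 10 − 30 + 20 = 0, which agrees with 1 − 1 + 0 = 0.

H_0 ≅ Z,  H_1 ≅ Z ⊕ Z_2,  H_2 = 0.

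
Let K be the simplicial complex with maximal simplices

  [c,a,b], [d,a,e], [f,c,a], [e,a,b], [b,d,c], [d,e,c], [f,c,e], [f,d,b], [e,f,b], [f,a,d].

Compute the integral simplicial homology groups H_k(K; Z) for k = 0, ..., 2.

K has 6 vertices, 15 edges, 10 triangles.
rank ∂_0 = 0, rank ∂_1 = 5 ⇒ b_0 = 6 − 0 − 5 = 1; all invariant factors of ∂_1 are 1 so no torsion. So H_0 ≅ Z.
rank ∂_1 = 5, rank ∂_2 = 10 ⇒ b_1 = 15 − 5 − 10 = 0; ∂_2 has invariant factor(s) [2] giving torsion. So H_1 ≅ Z_2.
rank ∂_2 = 10, rank ∂_3 = 0 ⇒ b_2 = 10 − 10 − 0 = 0. So H_2 ≅ 0.

H_0 = Z,  H_1 = Z_2,  H_2 = 0.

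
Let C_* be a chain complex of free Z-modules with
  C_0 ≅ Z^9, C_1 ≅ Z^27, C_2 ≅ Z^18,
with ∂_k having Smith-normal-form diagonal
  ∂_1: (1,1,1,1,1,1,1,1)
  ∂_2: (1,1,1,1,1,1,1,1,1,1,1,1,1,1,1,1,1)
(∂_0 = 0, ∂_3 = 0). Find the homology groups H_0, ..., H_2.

H_0: b_0 = 9 − 0 − 8 = 1; torsion from ∂_1 factors > 1: none. So H_0 = Z.
H_1: b_1 = 27 − 8 − 17 = 2; torsion from ∂_2 factors > 1: none. So H_1 = Z^2.
H_2: b_2 = 18 − 17 − 0 = 1; torsion from ∂_3 factors > 1: none. So H_2 = Z.

H_0 = Z,  H_1 = Z^2,  H_2 = Z.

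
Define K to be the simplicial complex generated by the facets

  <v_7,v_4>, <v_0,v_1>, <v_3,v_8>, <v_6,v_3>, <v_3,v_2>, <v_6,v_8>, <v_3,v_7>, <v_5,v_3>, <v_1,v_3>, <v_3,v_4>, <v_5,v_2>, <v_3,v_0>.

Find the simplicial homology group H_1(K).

Take the total order v_0 < v_1 < v_2 < v_3 < v_4 < v_5 < v_6 < v_7 < v_8 on the vertex set. Then K (dimension 1) consists of the simplices:

  0-simplices (9): [v_0], [v_1], [v_2], [v_3], [v_4], [v_5], [v_6], [v_7], [v_8]
  1-simplices (12): [v_0,v_1], [v_0,v_3], [v_1,v_3], [v_2,v_3], [v_2,v_5], [v_3,v_4], [v_3,v_5], [v_3,v_6], [v_3,v_7], [v_3,v_8], [v_4,v_7], [v_6,v_8]

giving chain groups C_0 ≅ Z^9, C_1 ≅ Z^12.

Boundary ∂_1: C_1 → C_0 maps an edge to its endpoints' difference, ∂[p,q] = q − p.
As a 9×12 matrix over Z this has rank 8, with invariant factors (1,1,1,1,1,1,1,1).

From H_k ≅ ker(∂_k) / im(∂_{k+1}) we obtain:

  H_1: rank ker ∂_1 − rank ∂_2 = (12 − 8) − 0 = 4, and there is no ∂_2, so H_1 = Z^4.

H_1 ≅ Z^4.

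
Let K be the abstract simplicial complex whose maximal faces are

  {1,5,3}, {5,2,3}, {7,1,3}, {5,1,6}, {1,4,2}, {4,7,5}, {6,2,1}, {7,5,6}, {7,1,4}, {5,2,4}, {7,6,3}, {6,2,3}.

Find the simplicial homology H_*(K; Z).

H_0 ≅ Z,  H_1 ≅ Z/2,  H_2 = 0.

Take the total order 1 < 2 < 3 < 4 < 5 < 6 < 7 on the vertex set. Then K (dimension 2) consists of the simplices:

  0-simplices (7): [1], [2], [3], [4], [5], [6], [7]
  1-simplices (18): [1,2], [1,3], [1,4], [1,5], [1,6], [1,7], [2,3], [2,4], [2,5], [2,6], [3,5], [3,6], [3,7], [4,5], [4,7], [5,6], [5,7], [6,7]
  2-simplices (12): [1,2,4], [1,2,6], [1,3,5], [1,3,7], [1,4,7], [1,5,6], [2,3,5], [2,3,6], [2,4,5], [3,6,7], [4,5,7], [5,6,7]

giving chain groups C_0 ≅ Z^7, C_1 ≅ Z^18, C_2 ≅ Z^12.

Boundary ∂_1: C_1 → C_0 sends each edge [p,q] (with p < q) to q − p.
The 7×18 boundary matrix has rank 6 and Smith normal form diag(1,1,1,1,1,1).

Boundary ∂_2: C_2 → C_1 maps a triangle to the signed sum of its edges. For instance
  ∂[4,5,7] = [5,7] − [4,7] + [4,5],
  ∂[1,4,7] = [4,7] − [1,7] + [1,4].
This gives a 18×12 integer matrix of rank 12; reducing to Smith normal form yields diagonal entries (1,1,1,1,1,1,1,1,1,1,1,2).

From H_k ≅ ker(∂_k) / im(∂_{k+1}) we obtain:

  H_0: rank C_0 − rank ∂_1 = 7 − 6 = 1, and the invariant factors of ∂_1 are all 1, so H_0 = Z.
  H_1: rank ker ∂_1 − rank ∂_2 = (18 − 6) − 12 = 0, and ∂_2 has invariant factor 2 > 1, so H_1 = Z/2.
  H_2: rank ker ∂_2 − rank ∂_3 = (12 − 12) − 0 = 0, and there is no ∂_3, so H_2 = 0.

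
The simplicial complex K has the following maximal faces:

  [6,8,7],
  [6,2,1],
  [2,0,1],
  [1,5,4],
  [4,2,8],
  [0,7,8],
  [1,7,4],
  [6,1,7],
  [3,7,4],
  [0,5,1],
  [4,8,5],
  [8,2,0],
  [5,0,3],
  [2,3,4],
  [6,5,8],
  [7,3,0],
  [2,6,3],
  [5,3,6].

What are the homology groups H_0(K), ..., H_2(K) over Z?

Take the total order 0 < 1 < 2 < 3 < 4 < 5 < 6 < 7 < 8 on the vertex set. Then K (dimension 2) consists of the simplices:

  0-simplices (9): [0], [1], [2], [3], [4], [5], [6], [7], [8]
  1-simplices (27): (27 of them)
  2-simplices (18): [0,1,2], [0,1,5], [0,2,8], [0,3,5], [0,3,7], [0,7,8], [1,2,6], [1,4,5], [1,4,7], [1,6,7], [2,3,4], [2,3,6], [2,4,8], [3,4,7], [3,5,6], [4,5,8], [5,6,8], [6,7,8]

giving chain groups C_0 ≅ Z^9, C_1 ≅ Z^27, C_2 ≅ Z^18.

The boundary map ∂_1: C_1 → C_0 maps an edge to its endpoints' difference, ∂[p,q] = q − p.
This gives a 9×27 integer matrix of rank 8; reducing to Smith normal form yields diagonal entries (1,1,1,1,1,1,1,1).

∂_2: C_2 → C_1 acts by ∂[p,q,r] = [q,r] − [p,r] + [p,q]. For instance
  ∂[0,2,8] = [2,8] − [0,8] + [0,2],
  ∂[1,6,7] = [6,7] − [1,7] + [1,6].
The 27×18 boundary matrix has rank 17 and Smith normal form diag(1,1,1,1,1,1,1,1,1,1,1,1,1,1,1,1,1).

Reading off H_k = ker ∂_k / im ∂_{k+1}:

  H_0: rank C_0 − rank ∂_1 = 9 − 8 = 1, and the invariant factors of ∂_1 are all 1, so H_0 = Z.
  H_1: rank ker ∂_1 − rank ∂_2 = (27 − 8) − 17 = 2, and the invariant factors of ∂_2 are all 1, so H_1 = Z^2.
  H_2: rank ker ∂_2 − rank ∂_3 = (18 − 17) − 0 = 1, and there is no ∂_3, so H_2 = Z.

As a check, the Euler characteristic is 9 − 27 + 18 = 0, which agrees with 1 − 2 + 1 = 0.

H_0 = Z,  H_1 = Z^2,  H_2 = Z.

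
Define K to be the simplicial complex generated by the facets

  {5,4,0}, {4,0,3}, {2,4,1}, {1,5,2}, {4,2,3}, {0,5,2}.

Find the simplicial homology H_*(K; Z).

H_0 ≅ Z,  H_1 ≅ Z,  H_2 = 0.

Take the total order 0 < 1 < 2 < 3 < 4 < 5 on the vertex set. Then K (dimension 2) consists of the simplices:

  0-simplices (6): [0], [1], [2], [3], [4], [5]
  1-simplices (12): [0,2], [0,3], [0,4], [0,5], [1,2], [1,4], [1,5], [2,3], [2,4], [2,5], [3,4], [4,5]
  2-simplices (6): [0,2,5], [0,3,4], [0,4,5], [1,2,4], [1,2,5], [2,3,4]

giving chain groups C_0 ≅ Z^6, C_1 ≅ Z^12, C_2 ≅ Z^6.

Boundary ∂_1: C_1 → C_0 is given by ∂[p,q] = [q] − [p]. For instance
  ∂[1,5] = [5] − [1].
This gives a 6×12 integer matrix of rank 5; reducing to Smith normal form yields diagonal entries (1,1,1,1,1).

Boundary ∂_2: C_2 → C_1 acts by ∂[p,q,r] = [q,r] − [p,r] + [p,q]. For instance
  ∂[2,3,4] = [3,4] − [2,4] + [2,3],
  ∂[0,2,5] = [2,5] − [0,5] + [0,2].
As a 12×6 matrix over Z this has rank 6, with invariant factors (1,1,1,1,1,1).

From H_k ≅ ker(∂_k) / im(∂_{k+1}) we obtain:

  H_0: rank C_0 − rank ∂_1 = 6 − 5 = 1, and the invariant factors of ∂_1 are all 1, so H_0 = Z.
  H_1: rank ker ∂_1 − rank ∂_2 = (12 − 5) − 6 = 1, and the invariant factors of ∂_2 are all 1, so H_1 = Z.
  H_2: rank ker ∂_2 − rank ∂_3 = (6 − 6) − 0 = 0, and there is no ∂_3, so H_2 = 0.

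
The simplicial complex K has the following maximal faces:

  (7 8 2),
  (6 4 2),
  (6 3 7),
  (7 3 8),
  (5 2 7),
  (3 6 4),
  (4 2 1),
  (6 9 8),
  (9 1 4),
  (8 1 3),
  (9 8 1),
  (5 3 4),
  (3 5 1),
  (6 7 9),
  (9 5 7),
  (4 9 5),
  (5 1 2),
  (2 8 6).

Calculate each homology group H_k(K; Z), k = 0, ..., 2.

K has 9 vertices, 27 edges, 18 triangles.
rank ∂_0 = 0, rank ∂_1 = 8 ⇒ b_0 = 9 − 0 − 8 = 1; all invariant factors of ∂_1 are 1 so no torsion. So H_0 = Z.
rank ∂_1 = 8, rank ∂_2 = 18 ⇒ b_1 = 27 − 8 − 18 = 1; ∂_2 has invariant factor(s) [2] giving torsion. So H_1 = Z ⊕ Z/2Z.
rank ∂_2 = 18, rank ∂_3 = 0 ⇒ b_2 = 18 − 18 − 0 = 0. So H_2 = 0.

H_0 ≅ Z,  H_1 ≅ Z ⊕ Z/2Z,  H_2 = 0.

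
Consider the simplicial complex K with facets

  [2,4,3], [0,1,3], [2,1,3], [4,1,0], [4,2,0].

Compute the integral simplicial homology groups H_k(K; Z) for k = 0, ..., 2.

Fix the vertex order 0 < 1 < 2 < 3 < 4 and write every simplex with vertices in increasing order. Then dim K = 2 and the simplices of K are:

  0-simplices (5): [0], [1], [2], [3], [4]
  1-simplices (10): [0,1], [0,2], [0,3], [0,4], [1,2], [1,3], [1,4], [2,3], [2,4], [3,4]
  2-simplices (5): [0,1,3], [0,1,4], [0,2,4], [1,2,3], [2,3,4]

Hence C_0 ≅ Z^5, C_1 ≅ Z^10, C_2 ≅ Z^5.

The boundary map ∂_1: C_1 → C_0 is given by ∂[p,q] = [q] − [p]. For instance
  ∂[1,3] = [3] − [1].
This gives a 5×10 integer matrix of rank 4; reducing to Smith normal form yields diagonal entries (1,1,1,1).

∂_2: C_2 → C_1 acts by ∂[p,q,r] = [q,r] − [p,r] + [p,q]. For instance
  ∂[2,3,4] = [3,4] − [2,4] + [2,3],
  ∂[1,2,3] = [2,3] − [1,3] + [1,2].
The resulting 10×5 matrix has rank 5, and its Smith normal form has invariant factors (1,1,1,1,1).

Now H_k = ker ∂_k / im ∂_{k+1}, so:

  H_0: rank C_0 − rank ∂_1 = 5 − 4 = 1, and the invariant factors of ∂_1 are all 1, so H_0 = Z.
  H_1: rank ker ∂_1 − rank ∂_2 = (10 − 4) − 5 = 1, and the invariant factors of ∂_2 are all 1, so H_1 = Z.
  H_2: rank ker ∂_2 − rank ∂_3 = (5 − 5) − 0 = 0, and there is no ∂_3, so H_2 = 0.

H_0 ≅ Z,  H_1 ≅ Z,  H_2 = 0.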